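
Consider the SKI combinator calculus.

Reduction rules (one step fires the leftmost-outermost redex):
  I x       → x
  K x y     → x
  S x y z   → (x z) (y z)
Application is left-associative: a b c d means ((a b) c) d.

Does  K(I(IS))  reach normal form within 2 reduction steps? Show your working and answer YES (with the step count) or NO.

Answer: YES — reaches normal form KS in 2 ≤ 2 steps

Derivation:
  start: K(I(IS))
  step 1: K(IS)
  step 2: KS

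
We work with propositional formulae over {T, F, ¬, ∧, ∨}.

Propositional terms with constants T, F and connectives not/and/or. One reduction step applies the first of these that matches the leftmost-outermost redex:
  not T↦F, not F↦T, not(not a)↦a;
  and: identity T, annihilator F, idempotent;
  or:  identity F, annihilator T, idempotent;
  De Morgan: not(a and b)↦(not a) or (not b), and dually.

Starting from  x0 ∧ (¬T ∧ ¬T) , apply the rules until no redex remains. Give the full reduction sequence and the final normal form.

Answer: normal form = F  (in 3 steps)

Working:
  start: x0 ∧ (¬T ∧ ¬T)
  step 1: x0 ∧ ¬T
  step 2: x0 ∧ F
  step 3: F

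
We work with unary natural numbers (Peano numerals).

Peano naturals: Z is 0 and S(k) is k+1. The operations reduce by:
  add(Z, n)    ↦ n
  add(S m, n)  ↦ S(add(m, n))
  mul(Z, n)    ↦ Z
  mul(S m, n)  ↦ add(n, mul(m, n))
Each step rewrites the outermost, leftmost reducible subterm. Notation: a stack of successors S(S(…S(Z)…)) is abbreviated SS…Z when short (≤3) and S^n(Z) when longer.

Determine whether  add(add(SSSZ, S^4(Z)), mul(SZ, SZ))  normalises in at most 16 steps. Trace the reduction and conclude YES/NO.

  start: add(add(SSSZ, S^4(Z)), mul(SZ, SZ))
  →1  add(S(add(SSZ, S^4(Z))), mul(SZ, SZ))
  →2  S(add(add(SSZ, S^4(Z)), mul(SZ, SZ)))
  →3  S(add(S(add(SZ, S^4(Z))), mul(SZ, SZ)))
  →4  S(S(add(add(SZ, S^4(Z)), mul(SZ, SZ))))
  →5  S(S(add(S(add(Z, S^4(Z))), mul(SZ, SZ))))
  →6  S(S(S(add(add(Z, S^4(Z)), mul(SZ, SZ)))))
  →7  S(S(S(add(S^4(Z), mul(SZ, SZ)))))
  →8  S(S(S(S(add(SSSZ, mul(SZ, SZ))))))
  →9  S(S(S(S(S(add(SSZ, mul(SZ, SZ)))))))
  →10  S(S(S(S(S(S(add(SZ, mul(SZ, SZ))))))))
  →11  S(S(S(S(S(S(S(add(Z, mul(SZ, SZ)))))))))
  →12  S(S(S(S(S(S(S(mul(SZ, SZ))))))))
  →13  S(S(S(S(S(S(S(add(SZ, mul(Z, SZ)))))))))
  →14  S(S(S(S(S(S(S(S(add(Z, mul(Z, SZ))))))))))
  →15  S(S(S(S(S(S(S(S(mul(Z, SZ)))))))))
  →16  S^8(Z)

Answer: YES — reaches normal form S^8(Z) in 16 ≤ 16 steps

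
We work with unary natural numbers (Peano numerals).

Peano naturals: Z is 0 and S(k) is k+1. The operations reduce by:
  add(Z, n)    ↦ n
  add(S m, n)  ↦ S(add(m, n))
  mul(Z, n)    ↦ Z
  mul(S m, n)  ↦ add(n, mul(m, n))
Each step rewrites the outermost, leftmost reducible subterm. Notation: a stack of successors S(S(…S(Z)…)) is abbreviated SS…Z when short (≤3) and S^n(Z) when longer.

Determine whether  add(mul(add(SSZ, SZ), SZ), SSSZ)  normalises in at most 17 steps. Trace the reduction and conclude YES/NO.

  start: add(mul(add(SSZ, SZ), SZ), SSSZ)
  →1  add(mul(S(add(SZ, SZ)), SZ), SSSZ)
  →2  add(add(SZ, mul(add(SZ, SZ), SZ)), SSSZ)
  →3  add(S(add(Z, mul(add(SZ, SZ), SZ))), SSSZ)
  →4  S(add(add(Z, mul(add(SZ, SZ), SZ)), SSSZ))
  →5  S(add(mul(add(SZ, SZ), SZ), SSSZ))
  →6  S(add(mul(S(add(Z, SZ)), SZ), SSSZ))
  →7  S(add(add(SZ, mul(add(Z, SZ), SZ)), SSSZ))
  →8  S(add(S(add(Z, mul(add(Z, SZ), SZ))), SSSZ))
  →9  S(S(add(add(Z, mul(add(Z, SZ), SZ)), SSSZ)))
  →10  S(S(add(mul(add(Z, SZ), SZ), SSSZ)))
  →11  S(S(add(mul(SZ, SZ), SSSZ)))
  →12  S(S(add(add(SZ, mul(Z, SZ)), SSSZ)))
  →13  S(S(add(S(add(Z, mul(Z, SZ))), SSSZ)))
  →14  S(S(S(add(add(Z, mul(Z, SZ)), SSSZ))))
  →15  S(S(S(add(mul(Z, SZ), SSSZ))))
  →16  S(S(S(add(Z, SSSZ))))
  →17  S^6(Z)

Answer: YES — reaches normal form S^6(Z) in 17 ≤ 17 steps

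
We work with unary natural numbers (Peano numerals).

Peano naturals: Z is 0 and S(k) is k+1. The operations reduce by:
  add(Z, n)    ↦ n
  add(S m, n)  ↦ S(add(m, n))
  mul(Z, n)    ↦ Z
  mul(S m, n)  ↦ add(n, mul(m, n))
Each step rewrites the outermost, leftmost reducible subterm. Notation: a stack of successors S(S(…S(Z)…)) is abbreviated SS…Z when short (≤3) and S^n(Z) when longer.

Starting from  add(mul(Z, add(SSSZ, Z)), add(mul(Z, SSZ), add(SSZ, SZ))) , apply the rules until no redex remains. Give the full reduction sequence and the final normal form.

Answer: normal form = SSSZ  (in 7 steps)

Reduction:
  start: add(mul(Z, add(SSSZ, Z)), add(mul(Z, SSZ), add(SSZ, SZ)))
  [1] add(Z, add(mul(Z, SSZ), add(SSZ, SZ)))
  [2] add(mul(Z, SSZ), add(SSZ, SZ))
  [3] add(Z, add(SSZ, SZ))
  [4] add(SSZ, SZ)
  [5] S(add(SZ, SZ))
  [6] S(S(add(Z, SZ)))
  [7] SSSZ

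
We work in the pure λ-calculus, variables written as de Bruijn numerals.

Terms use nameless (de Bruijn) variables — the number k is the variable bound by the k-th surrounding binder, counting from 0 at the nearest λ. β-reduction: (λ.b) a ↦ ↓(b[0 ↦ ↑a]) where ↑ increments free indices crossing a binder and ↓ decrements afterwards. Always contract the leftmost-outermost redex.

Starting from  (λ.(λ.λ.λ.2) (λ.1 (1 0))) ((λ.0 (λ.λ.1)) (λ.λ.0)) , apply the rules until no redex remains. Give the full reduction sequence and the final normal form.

Answer: normal form = λ.λ.λ.0  (in 8 steps)

Working:
  start: (λ.(λ.λ.λ.2) (λ.1 (1 0))) ((λ.0 (λ.λ.1)) (λ.λ.0))
  →1  (λ.λ.λ.2) (λ.(λ.0 (λ.λ.1)) (λ.λ.0) ((λ.0 (λ.λ.1)) (λ.λ.0) 0))
  →2  λ.λ.λ.(λ.0 (λ.λ.1)) (λ.λ.0) ((λ.0 (λ.λ.1)) (λ.λ.0) 0)
  →3  λ.λ.λ.(λ.λ.0) (λ.λ.1) ((λ.0 (λ.λ.1)) (λ.λ.0) 0)
  →4  λ.λ.λ.(λ.0) ((λ.0 (λ.λ.1)) (λ.λ.0) 0)
  →5  λ.λ.λ.(λ.0 (λ.λ.1)) (λ.λ.0) 0
  →6  λ.λ.λ.(λ.λ.0) (λ.λ.1) 0
  →7  λ.λ.λ.(λ.0) 0
  →8  λ.λ.λ.0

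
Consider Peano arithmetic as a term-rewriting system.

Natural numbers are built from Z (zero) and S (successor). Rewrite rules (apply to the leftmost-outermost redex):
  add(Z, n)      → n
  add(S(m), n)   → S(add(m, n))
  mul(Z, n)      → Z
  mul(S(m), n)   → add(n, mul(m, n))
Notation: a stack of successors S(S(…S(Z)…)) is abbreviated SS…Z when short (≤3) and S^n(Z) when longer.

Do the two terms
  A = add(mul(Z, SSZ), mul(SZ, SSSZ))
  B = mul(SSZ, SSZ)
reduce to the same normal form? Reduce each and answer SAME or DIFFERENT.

Answer: DIFFERENT — A ⇓ SSSZ, B ⇓ S^4(Z)

Reduction:
Term A:
  start: add(mul(Z, SSZ), mul(SZ, SSSZ))
  →1  add(Z, mul(SZ, SSSZ))
  →2  mul(SZ, SSSZ)
  →3  add(SSSZ, mul(Z, SSSZ))
  →4  S(add(SSZ, mul(Z, SSSZ)))
  →5  S(S(add(SZ, mul(Z, SSSZ))))
  →6  S(S(S(add(Z, mul(Z, SSSZ)))))
  →7  S(S(S(mul(Z, SSSZ))))
  →8  SSSZ

Term B:
  start: mul(SSZ, SSZ)
  →1  add(SSZ, mul(SZ, SSZ))
  →2  S(add(SZ, mul(SZ, SSZ)))
  →3  S(S(add(Z, mul(SZ, SSZ))))
  →4  S(S(mul(SZ, SSZ)))
  →5  S(S(add(SSZ, mul(Z, SSZ))))
  →6  S(S(S(add(SZ, mul(Z, SSZ)))))
  →7  S(S(S(S(add(Z, mul(Z, SSZ))))))
  →8  S(S(S(S(mul(Z, SSZ)))))
  →9  S^4(Z)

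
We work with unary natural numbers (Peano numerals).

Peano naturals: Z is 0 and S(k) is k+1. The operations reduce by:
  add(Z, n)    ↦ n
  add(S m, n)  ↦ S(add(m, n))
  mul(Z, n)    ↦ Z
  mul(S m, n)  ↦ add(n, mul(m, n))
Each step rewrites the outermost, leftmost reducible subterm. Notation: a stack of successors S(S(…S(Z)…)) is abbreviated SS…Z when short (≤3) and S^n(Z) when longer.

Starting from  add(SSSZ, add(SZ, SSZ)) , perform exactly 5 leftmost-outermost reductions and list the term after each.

Answer: after 5 steps: S(S(S(S(add(Z, SSZ)))))

Derivation:
  start: add(SSSZ, add(SZ, SSZ))
  step 1: S(add(SSZ, add(SZ, SSZ)))
  step 2: S(S(add(SZ, add(SZ, SSZ))))
  step 3: S(S(S(add(Z, add(SZ, SSZ)))))
  step 4: S(S(S(add(SZ, SSZ))))
  step 5: S(S(S(S(add(Z, SSZ)))))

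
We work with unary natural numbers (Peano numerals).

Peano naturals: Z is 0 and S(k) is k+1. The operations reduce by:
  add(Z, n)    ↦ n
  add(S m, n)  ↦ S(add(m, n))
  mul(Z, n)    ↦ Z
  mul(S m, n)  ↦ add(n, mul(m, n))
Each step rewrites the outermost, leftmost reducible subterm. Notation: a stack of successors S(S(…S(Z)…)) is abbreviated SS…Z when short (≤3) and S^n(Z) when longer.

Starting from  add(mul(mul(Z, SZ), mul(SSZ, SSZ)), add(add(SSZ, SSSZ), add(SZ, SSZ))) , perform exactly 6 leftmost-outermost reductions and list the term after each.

  start: add(mul(mul(Z, SZ), mul(SSZ, SSZ)), add(add(SSZ, SSSZ), add(SZ, SSZ)))
  →1  add(mul(Z, mul(SSZ, SSZ)), add(add(SSZ, SSSZ), add(SZ, SSZ)))
  →2  add(Z, add(add(SSZ, SSSZ), add(SZ, SSZ)))
  →3  add(add(SSZ, SSSZ), add(SZ, SSZ))
  →4  add(S(add(SZ, SSSZ)), add(SZ, SSZ))
  →5  S(add(add(SZ, SSSZ), add(SZ, SSZ)))
  →6  S(add(S(add(Z, SSSZ)), add(SZ, SSZ)))

Answer: after 6 steps: S(add(S(add(Z, SSSZ)), add(SZ, SSZ)))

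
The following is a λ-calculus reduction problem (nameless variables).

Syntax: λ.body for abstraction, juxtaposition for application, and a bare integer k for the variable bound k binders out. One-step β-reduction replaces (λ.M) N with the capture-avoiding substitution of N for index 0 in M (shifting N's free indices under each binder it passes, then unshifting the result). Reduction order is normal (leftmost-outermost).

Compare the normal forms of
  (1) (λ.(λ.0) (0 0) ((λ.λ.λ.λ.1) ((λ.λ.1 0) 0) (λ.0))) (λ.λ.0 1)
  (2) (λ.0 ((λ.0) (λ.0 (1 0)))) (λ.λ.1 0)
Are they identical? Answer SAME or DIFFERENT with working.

Term A:
  start: (λ.(λ.0) (0 0) ((λ.λ.λ.λ.1) ((λ.λ.1 0) 0) (λ.0))) (λ.λ.0 1)
  →1  (λ.0) ((λ.λ.0 1) (λ.λ.0 1)) ((λ.λ.λ.λ.1) ((λ.λ.1 0) (λ.λ.0 1)) (λ.0))
  →2  (λ.λ.0 1) (λ.λ.0 1) ((λ.λ.λ.λ.1) ((λ.λ.1 0) (λ.λ.0 1)) (λ.0))
  →3  (λ.0 (λ.λ.0 1)) ((λ.λ.λ.λ.1) ((λ.λ.1 0) (λ.λ.0 1)) (λ.0))
  →4  (λ.λ.λ.λ.1) ((λ.λ.1 0) (λ.λ.0 1)) (λ.0) (λ.λ.0 1)
  →5  (λ.λ.λ.1) (λ.0) (λ.λ.0 1)
  →6  (λ.λ.1) (λ.λ.0 1)
  →7  λ.λ.λ.0 1

Term B:
  start: (λ.0 ((λ.0) (λ.0 (1 0)))) (λ.λ.1 0)
  →1  (λ.λ.1 0) ((λ.0) (λ.0 ((λ.λ.1 0) 0)))
  →2  λ.(λ.0) (λ.0 ((λ.λ.1 0) 0)) 0
  →3  λ.(λ.0 ((λ.λ.1 0) 0)) 0
  →4  λ.0 ((λ.λ.1 0) 0)
  →5  λ.0 (λ.1 0)

Answer: DIFFERENT — A ⇓ λ.λ.λ.0 1, B ⇓ λ.0 (λ.1 0)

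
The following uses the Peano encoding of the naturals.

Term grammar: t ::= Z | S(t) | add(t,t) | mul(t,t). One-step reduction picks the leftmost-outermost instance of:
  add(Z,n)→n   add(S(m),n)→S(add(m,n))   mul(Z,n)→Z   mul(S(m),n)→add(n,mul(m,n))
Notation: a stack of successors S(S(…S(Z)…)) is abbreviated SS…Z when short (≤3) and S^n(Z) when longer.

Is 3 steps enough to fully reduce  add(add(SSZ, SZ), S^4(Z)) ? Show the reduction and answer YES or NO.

Answer: NO — after 3 steps the term is S(add(S(add(Z, SZ)), S^4(Z))), not yet normal

Derivation:
  start: add(add(SSZ, SZ), S^4(Z))
  [1] add(S(add(SZ, SZ)), S^4(Z))
  [2] S(add(add(SZ, SZ), S^4(Z)))
  [3] S(add(S(add(Z, SZ)), S^4(Z)))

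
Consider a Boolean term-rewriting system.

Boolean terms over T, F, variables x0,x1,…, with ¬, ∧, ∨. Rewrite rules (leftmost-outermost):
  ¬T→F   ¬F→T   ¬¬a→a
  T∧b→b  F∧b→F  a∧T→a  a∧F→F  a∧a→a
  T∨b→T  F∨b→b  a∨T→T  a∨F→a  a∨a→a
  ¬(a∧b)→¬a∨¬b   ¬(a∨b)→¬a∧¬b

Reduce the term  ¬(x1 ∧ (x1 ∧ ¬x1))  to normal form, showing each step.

  start: ¬(x1 ∧ (x1 ∧ ¬x1))
  step 1: ¬x1 ∨ ¬(x1 ∧ ¬x1)
  step 2: ¬x1 ∨ (¬x1 ∨ ¬¬x1)
  step 3: ¬x1 ∨ (¬x1 ∨ x1)

Answer: normal form = ¬x1 ∨ (¬x1 ∨ x1)  (in 3 steps)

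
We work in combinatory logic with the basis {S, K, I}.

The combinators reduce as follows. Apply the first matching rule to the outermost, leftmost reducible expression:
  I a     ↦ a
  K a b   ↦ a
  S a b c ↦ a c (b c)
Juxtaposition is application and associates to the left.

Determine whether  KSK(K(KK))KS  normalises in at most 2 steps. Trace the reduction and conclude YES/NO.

Answer: NO — after 2 steps the term is K(KK)S(KS), not yet normal

Derivation:
  start: KSK(K(KK))KS
  [1] S(K(KK))KS
  [2] K(KK)S(KS)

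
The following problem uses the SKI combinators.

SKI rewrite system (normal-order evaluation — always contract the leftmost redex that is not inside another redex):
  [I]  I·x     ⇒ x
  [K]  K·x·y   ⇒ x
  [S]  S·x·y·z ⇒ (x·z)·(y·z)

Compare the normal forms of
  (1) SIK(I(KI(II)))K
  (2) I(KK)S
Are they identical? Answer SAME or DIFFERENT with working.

Term A:
  start: SIK(I(KI(II)))K
  step 1: I(I(KI(II)))(K(I(KI(II))))K
  step 2: I(KI(II))(K(I(KI(II))))K
  step 3: KI(II)(K(I(KI(II))))K
  step 4: I(K(I(KI(II))))K
  step 5: K(I(KI(II)))K
  step 6: I(KI(II))
  step 7: KI(II)
  step 8: I

Term B:
  start: I(KK)S
  step 1: KKS
  step 2: K

Answer: DIFFERENT — A ⇓ I, B ⇓ K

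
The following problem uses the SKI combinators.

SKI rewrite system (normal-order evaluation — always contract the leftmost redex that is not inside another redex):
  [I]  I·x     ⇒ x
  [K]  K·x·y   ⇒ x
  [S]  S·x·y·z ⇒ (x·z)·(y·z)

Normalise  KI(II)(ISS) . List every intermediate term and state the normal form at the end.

Answer: normal form = SS  (in 3 steps)

Working:
  start: KI(II)(ISS)
  step 1: I(ISS)
  step 2: ISS
  step 3: SS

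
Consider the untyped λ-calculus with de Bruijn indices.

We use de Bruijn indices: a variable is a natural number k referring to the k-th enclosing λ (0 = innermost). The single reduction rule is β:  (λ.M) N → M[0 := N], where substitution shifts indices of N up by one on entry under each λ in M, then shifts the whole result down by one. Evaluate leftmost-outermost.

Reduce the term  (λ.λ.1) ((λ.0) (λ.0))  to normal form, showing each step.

  start: (λ.λ.1) ((λ.0) (λ.0))
  →1  λ.(λ.0) (λ.0)
  →2  λ.λ.0

Answer: normal form = λ.λ.0  (in 2 steps)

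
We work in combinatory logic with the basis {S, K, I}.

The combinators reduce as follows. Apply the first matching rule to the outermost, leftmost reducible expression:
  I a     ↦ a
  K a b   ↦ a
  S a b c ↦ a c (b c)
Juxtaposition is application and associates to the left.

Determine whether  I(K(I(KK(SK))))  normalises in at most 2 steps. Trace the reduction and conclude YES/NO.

Answer: NO — after 2 steps the term is K(KK(SK)), not yet normal

Reduction:
  start: I(K(I(KK(SK))))
  [1] K(I(KK(SK)))
  [2] K(KK(SK))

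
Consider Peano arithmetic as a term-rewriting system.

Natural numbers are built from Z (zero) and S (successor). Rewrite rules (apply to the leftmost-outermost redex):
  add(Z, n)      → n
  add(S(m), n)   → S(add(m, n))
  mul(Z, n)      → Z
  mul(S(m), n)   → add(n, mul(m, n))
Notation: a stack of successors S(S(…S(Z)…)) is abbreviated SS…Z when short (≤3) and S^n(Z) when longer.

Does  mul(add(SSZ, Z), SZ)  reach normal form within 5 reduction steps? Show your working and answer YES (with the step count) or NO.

  start: mul(add(SSZ, Z), SZ)
  step 1: mul(S(add(SZ, Z)), SZ)
  step 2: add(SZ, mul(add(SZ, Z), SZ))
  step 3: S(add(Z, mul(add(SZ, Z), SZ)))
  step 4: S(mul(add(SZ, Z), SZ))
  step 5: S(mul(S(add(Z, Z)), SZ))

Answer: NO — after 5 steps the term is S(mul(S(add(Z, Z)), SZ)), not yet normal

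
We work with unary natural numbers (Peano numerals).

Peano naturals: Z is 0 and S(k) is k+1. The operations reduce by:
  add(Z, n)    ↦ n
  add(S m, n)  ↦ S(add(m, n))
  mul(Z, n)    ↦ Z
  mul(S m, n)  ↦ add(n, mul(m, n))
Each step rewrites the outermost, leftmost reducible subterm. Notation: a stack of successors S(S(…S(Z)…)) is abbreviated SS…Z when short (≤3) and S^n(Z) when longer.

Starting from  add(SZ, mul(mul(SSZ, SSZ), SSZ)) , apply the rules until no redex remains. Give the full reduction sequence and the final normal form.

  start: add(SZ, mul(mul(SSZ, SSZ), SSZ))
  [1] S(add(Z, mul(mul(SSZ, SSZ), SSZ)))
  [2] S(mul(mul(SSZ, SSZ), SSZ))
  [3] S(mul(add(SSZ, mul(SZ, SSZ)), SSZ))
  [4] S(mul(S(add(SZ, mul(SZ, SSZ))), SSZ))
  [5] S(add(SSZ, mul(add(SZ, mul(SZ, SSZ)), SSZ)))
  [6] S(S(add(SZ, mul(add(SZ, mul(SZ, SSZ)), SSZ))))
  [7] S(S(S(add(Z, mul(add(SZ, mul(SZ, SSZ)), SSZ)))))
  [8] S(S(S(mul(add(SZ, mul(SZ, SSZ)), SSZ))))
  [9] S(S(S(mul(S(add(Z, mul(SZ, SSZ))), SSZ))))
  [10] S(S(S(add(SSZ, mul(add(Z, mul(SZ, SSZ)), SSZ)))))
  [11] S(S(S(S(add(SZ, mul(add(Z, mul(SZ, SSZ)), SSZ))))))
  [12] S(S(S(S(S(add(Z, mul(add(Z, mul(SZ, SSZ)), SSZ)))))))
  [13] S(S(S(S(S(mul(add(Z, mul(SZ, SSZ)), SSZ))))))
  [14] S(S(S(S(S(mul(mul(SZ, SSZ), SSZ))))))
  [15] S(S(S(S(S(mul(add(SSZ, mul(Z, SSZ)), SSZ))))))
  [16] S(S(S(S(S(mul(S(add(SZ, mul(Z, SSZ))), SSZ))))))
  [17] S(S(S(S(S(add(SSZ, mul(add(SZ, mul(Z, SSZ)), SSZ)))))))
  [18] S(S(S(S(S(S(add(SZ, mul(add(SZ, mul(Z, SSZ)), SSZ))))))))
  [19] S(S(S(S(S(S(S(add(Z, mul(add(SZ, mul(Z, SSZ)), SSZ)))))))))
  [20] S(S(S(S(S(S(S(mul(add(SZ, mul(Z, SSZ)), SSZ))))))))
  [21] S(S(S(S(S(S(S(mul(S(add(Z, mul(Z, SSZ))), SSZ))))))))
  [22] S(S(S(S(S(S(S(add(SSZ, mul(add(Z, mul(Z, SSZ)), SSZ)))))))))
  [23] S(S(S(S(S(S(S(S(add(SZ, mul(add(Z, mul(Z, SSZ)), SSZ))))))))))
  [24] S(S(S(S(S(S(S(S(S(add(Z, mul(add(Z, mul(Z, SSZ)), SSZ)))))))))))
  [25] S(S(S(S(S(S(S(S(S(mul(add(Z, mul(Z, SSZ)), SSZ))))))))))
  [26] S(S(S(S(S(S(S(S(S(mul(mul(Z, SSZ), SSZ))))))))))
  [27] S(S(S(S(S(S(S(S(S(mul(Z, SSZ))))))))))
  [28] S^9(Z)

Answer: normal form = S^9(Z)  (in 28 steps)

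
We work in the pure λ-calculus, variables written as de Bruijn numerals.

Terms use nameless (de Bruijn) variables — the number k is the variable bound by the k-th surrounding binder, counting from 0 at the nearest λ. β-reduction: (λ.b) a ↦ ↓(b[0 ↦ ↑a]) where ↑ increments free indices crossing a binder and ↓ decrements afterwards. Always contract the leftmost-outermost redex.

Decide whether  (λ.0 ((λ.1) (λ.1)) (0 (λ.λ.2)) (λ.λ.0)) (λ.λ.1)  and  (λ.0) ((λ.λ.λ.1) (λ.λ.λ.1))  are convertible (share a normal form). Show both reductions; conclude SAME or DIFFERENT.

Term A:
  start: (λ.0 ((λ.1) (λ.1)) (0 (λ.λ.2)) (λ.λ.0)) (λ.λ.1)
  →1  (λ.λ.1) ((λ.λ.λ.1) (λ.λ.λ.1)) ((λ.λ.1) (λ.λ.λ.λ.1)) (λ.λ.0)
  →2  (λ.(λ.λ.λ.1) (λ.λ.λ.1)) ((λ.λ.1) (λ.λ.λ.λ.1)) (λ.λ.0)
  →3  (λ.λ.λ.1) (λ.λ.λ.1) (λ.λ.0)
  →4  (λ.λ.1) (λ.λ.0)
  →5  λ.λ.λ.0

Term B:
  start: (λ.0) ((λ.λ.λ.1) (λ.λ.λ.1))
  →1  (λ.λ.λ.1) (λ.λ.λ.1)
  →2  λ.λ.1

Answer: DIFFERENT — A ⇓ λ.λ.λ.0, B ⇓ λ.λ.1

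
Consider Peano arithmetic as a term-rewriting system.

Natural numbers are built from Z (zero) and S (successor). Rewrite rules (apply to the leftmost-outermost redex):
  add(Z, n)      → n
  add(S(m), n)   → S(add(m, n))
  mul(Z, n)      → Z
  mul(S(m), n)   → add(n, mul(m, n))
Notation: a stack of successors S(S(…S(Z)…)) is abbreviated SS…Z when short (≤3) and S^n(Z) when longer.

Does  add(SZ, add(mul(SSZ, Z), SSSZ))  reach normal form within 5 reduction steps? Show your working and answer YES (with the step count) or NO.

  start: add(SZ, add(mul(SSZ, Z), SSSZ))
  step 1: S(add(Z, add(mul(SSZ, Z), SSSZ)))
  step 2: S(add(mul(SSZ, Z), SSSZ))
  step 3: S(add(add(Z, mul(SZ, Z)), SSSZ))
  step 4: S(add(mul(SZ, Z), SSSZ))
  step 5: S(add(add(Z, mul(Z, Z)), SSSZ))

Answer: NO — after 5 steps the term is S(add(add(Z, mul(Z, Z)), SSSZ)), not yet normal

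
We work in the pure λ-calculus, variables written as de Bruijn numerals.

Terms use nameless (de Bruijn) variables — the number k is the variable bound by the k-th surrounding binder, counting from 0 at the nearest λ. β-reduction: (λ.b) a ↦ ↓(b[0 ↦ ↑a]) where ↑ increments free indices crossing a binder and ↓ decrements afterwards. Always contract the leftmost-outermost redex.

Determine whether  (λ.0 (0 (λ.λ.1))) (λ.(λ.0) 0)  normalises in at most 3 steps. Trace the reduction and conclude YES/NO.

  start: (λ.0 (0 (λ.λ.1))) (λ.(λ.0) 0)
  step 1: (λ.(λ.0) 0) ((λ.(λ.0) 0) (λ.λ.1))
  step 2: (λ.0) ((λ.(λ.0) 0) (λ.λ.1))
  step 3: (λ.(λ.0) 0) (λ.λ.1)

Answer: NO — after 3 steps the term is (λ.(λ.0) 0) (λ.λ.1), not yet normal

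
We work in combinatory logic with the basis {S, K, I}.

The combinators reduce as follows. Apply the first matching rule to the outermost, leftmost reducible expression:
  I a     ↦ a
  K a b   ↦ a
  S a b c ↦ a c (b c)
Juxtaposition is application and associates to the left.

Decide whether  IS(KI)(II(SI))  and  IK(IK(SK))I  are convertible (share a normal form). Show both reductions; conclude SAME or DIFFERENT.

Term A:
  start: IS(KI)(II(SI))
  [1] S(KI)(II(SI))
  [2] S(KI)(I(SI))
  [3] S(KI)(SI)

Term B:
  start: IK(IK(SK))I
  [1] K(IK(SK))I
  [2] IK(SK)
  [3] K(SK)

Answer: DIFFERENT — A ⇓ S(KI)(SI), B ⇓ K(SK)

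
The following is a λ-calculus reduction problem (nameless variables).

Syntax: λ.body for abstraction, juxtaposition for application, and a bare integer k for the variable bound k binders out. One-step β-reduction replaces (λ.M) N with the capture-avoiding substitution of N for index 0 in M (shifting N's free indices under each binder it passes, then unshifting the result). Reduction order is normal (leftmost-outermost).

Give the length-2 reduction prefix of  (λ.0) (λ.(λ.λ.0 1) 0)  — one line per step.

  start: (λ.0) (λ.(λ.λ.0 1) 0)
  →1  λ.(λ.λ.0 1) 0
  →2  λ.λ.0 1

Answer: after 2 steps: λ.λ.0 1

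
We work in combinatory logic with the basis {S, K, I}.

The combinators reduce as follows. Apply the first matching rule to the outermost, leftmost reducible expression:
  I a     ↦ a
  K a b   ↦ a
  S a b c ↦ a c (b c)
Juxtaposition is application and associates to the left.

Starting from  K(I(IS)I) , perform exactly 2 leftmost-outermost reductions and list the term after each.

Answer: after 2 steps: K(SI)

Reduction:
  start: K(I(IS)I)
  [1] K(ISI)
  [2] K(SI)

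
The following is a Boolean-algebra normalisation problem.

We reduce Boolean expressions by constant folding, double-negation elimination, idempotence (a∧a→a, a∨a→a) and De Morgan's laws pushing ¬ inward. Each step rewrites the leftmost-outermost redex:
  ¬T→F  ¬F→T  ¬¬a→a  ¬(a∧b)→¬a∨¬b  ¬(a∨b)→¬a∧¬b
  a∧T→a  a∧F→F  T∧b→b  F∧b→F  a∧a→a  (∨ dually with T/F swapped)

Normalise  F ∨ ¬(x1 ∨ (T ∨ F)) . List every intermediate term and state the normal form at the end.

  start: F ∨ ¬(x1 ∨ (T ∨ F))
  step 1: ¬(x1 ∨ (T ∨ F))
  step 2: ¬x1 ∧ ¬(T ∨ F)
  step 3: ¬x1 ∧ (¬T ∧ ¬F)
  step 4: ¬x1 ∧ (F ∧ ¬F)
  step 5: ¬x1 ∧ F
  step 6: F

Answer: normal form = F  (in 6 steps)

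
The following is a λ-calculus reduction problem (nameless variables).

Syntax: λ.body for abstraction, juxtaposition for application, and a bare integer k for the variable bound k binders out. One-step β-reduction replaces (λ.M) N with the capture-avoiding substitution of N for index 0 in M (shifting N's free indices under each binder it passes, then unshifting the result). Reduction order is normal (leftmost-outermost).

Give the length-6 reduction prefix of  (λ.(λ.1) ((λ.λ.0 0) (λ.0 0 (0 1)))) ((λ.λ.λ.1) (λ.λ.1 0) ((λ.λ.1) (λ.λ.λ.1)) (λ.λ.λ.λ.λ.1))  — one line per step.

  start: (λ.(λ.1) ((λ.λ.0 0) (λ.0 0 (0 1)))) ((λ.λ.λ.1) (λ.λ.1 0) ((λ.λ.1) (λ.λ.λ.1)) (λ.λ.λ.λ.λ.1))
  step 1: (λ.(λ.λ.λ.1) (λ.λ.1 0) ((λ.λ.1) (λ.λ.λ.1)) (λ.λ.λ.λ.λ.1)) ((λ.λ.0 0) (λ.0 0 (0 ((λ.λ.λ.1) (λ.λ.1 0) ((λ.λ.1) (λ.λ.λ.1)) (λ.λ.λ.λ.λ.1)))))
  step 2: (λ.λ.λ.1) (λ.λ.1 0) ((λ.λ.1) (λ.λ.λ.1)) (λ.λ.λ.λ.λ.1)
  step 3: (λ.λ.1) ((λ.λ.1) (λ.λ.λ.1)) (λ.λ.λ.λ.λ.1)
  step 4: (λ.(λ.λ.1) (λ.λ.λ.1)) (λ.λ.λ.λ.λ.1)
  step 5: (λ.λ.1) (λ.λ.λ.1)
  step 6: λ.λ.λ.λ.1

Answer: after 6 steps: λ.λ.λ.λ.1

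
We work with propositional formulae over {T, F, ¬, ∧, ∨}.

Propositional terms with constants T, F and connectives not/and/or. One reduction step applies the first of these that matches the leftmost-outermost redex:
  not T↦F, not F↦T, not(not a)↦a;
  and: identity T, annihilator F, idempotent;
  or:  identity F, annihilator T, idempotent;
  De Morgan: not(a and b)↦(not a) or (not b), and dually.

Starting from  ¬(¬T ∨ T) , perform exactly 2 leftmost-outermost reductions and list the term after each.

  start: ¬(¬T ∨ T)
  →1  ¬¬T ∧ ¬T
  →2  T ∧ ¬T

Answer: after 2 steps: T ∧ ¬T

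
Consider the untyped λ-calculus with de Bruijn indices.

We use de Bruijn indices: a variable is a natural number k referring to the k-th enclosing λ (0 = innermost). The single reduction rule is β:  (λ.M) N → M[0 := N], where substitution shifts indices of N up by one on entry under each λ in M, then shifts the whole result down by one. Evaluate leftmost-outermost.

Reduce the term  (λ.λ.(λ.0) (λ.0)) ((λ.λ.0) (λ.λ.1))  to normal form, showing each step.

Answer: normal form = λ.λ.0  (in 2 steps)

Working:
  start: (λ.λ.(λ.0) (λ.0)) ((λ.λ.0) (λ.λ.1))
  →1  λ.(λ.0) (λ.0)
  →2  λ.λ.0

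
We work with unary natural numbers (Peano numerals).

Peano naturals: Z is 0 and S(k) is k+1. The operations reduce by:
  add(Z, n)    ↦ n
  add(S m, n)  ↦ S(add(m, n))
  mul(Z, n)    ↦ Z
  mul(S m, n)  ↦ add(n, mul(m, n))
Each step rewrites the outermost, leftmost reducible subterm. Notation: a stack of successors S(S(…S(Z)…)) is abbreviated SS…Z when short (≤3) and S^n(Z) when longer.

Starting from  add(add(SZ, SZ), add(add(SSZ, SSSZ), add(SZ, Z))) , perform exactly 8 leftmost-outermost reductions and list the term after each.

  start: add(add(SZ, SZ), add(add(SSZ, SSSZ), add(SZ, Z)))
  [1] add(S(add(Z, SZ)), add(add(SSZ, SSSZ), add(SZ, Z)))
  [2] S(add(add(Z, SZ), add(add(SSZ, SSSZ), add(SZ, Z))))
  [3] S(add(SZ, add(add(SSZ, SSSZ), add(SZ, Z))))
  [4] S(S(add(Z, add(add(SSZ, SSSZ), add(SZ, Z)))))
  [5] S(S(add(add(SSZ, SSSZ), add(SZ, Z))))
  [6] S(S(add(S(add(SZ, SSSZ)), add(SZ, Z))))
  [7] S(S(S(add(add(SZ, SSSZ), add(SZ, Z)))))
  [8] S(S(S(add(S(add(Z, SSSZ)), add(SZ, Z)))))

Answer: after 8 steps: S(S(S(add(S(add(Z, SSSZ)), add(SZ, Z)))))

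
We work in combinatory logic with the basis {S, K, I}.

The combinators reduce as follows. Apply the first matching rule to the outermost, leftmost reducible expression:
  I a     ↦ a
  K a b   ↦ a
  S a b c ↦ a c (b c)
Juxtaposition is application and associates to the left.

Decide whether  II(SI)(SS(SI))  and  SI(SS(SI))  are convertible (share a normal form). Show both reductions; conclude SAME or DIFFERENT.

Term A:
  start: II(SI)(SS(SI))
  step 1: I(SI)(SS(SI))
  step 2: SI(SS(SI))

Term B:
  start: SI(SS(SI))

Answer: SAME — A ⇓ SI(SS(SI)), B ⇓ SI(SS(SI))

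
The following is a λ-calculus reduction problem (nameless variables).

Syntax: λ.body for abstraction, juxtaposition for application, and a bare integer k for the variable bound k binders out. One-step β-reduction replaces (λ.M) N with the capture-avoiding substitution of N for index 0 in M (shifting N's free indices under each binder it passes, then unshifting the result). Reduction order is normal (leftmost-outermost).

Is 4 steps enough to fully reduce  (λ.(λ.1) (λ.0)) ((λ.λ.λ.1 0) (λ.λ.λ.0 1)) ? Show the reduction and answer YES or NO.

Answer: YES — reaches normal form λ.λ.1 0 in 3 ≤ 4 steps

Derivation:
  start: (λ.(λ.1) (λ.0)) ((λ.λ.λ.1 0) (λ.λ.λ.0 1))
  →1  (λ.(λ.λ.λ.1 0) (λ.λ.λ.0 1)) (λ.0)
  →2  (λ.λ.λ.1 0) (λ.λ.λ.0 1)
  →3  λ.λ.1 0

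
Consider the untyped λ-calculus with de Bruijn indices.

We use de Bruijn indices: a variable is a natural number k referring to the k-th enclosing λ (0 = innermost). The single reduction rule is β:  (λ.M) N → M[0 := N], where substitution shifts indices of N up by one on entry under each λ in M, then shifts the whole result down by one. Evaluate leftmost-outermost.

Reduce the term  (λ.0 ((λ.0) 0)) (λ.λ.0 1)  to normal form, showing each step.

Answer: normal form = λ.0 (λ.λ.0 1)  (in 3 steps)

Derivation:
  start: (λ.0 ((λ.0) 0)) (λ.λ.0 1)
  step 1: (λ.λ.0 1) ((λ.0) (λ.λ.0 1))
  step 2: λ.0 ((λ.0) (λ.λ.0 1))
  step 3: λ.0 (λ.λ.0 1)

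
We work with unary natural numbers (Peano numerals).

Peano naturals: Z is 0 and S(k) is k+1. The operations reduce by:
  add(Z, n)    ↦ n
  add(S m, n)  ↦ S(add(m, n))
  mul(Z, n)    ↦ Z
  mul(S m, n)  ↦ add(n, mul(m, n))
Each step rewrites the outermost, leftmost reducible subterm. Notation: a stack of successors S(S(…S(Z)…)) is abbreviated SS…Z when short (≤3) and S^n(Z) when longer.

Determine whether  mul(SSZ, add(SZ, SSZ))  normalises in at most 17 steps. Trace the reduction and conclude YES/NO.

Answer: YES — reaches normal form S^6(Z) in 15 ≤ 17 steps

Reduction:
  start: mul(SSZ, add(SZ, SSZ))
  step 1: add(add(SZ, SSZ), mul(SZ, add(SZ, SSZ)))
  step 2: add(S(add(Z, SSZ)), mul(SZ, add(SZ, SSZ)))
  step 3: S(add(add(Z, SSZ), mul(SZ, add(SZ, SSZ))))
  step 4: S(add(SSZ, mul(SZ, add(SZ, SSZ))))
  step 5: S(S(add(SZ, mul(SZ, add(SZ, SSZ)))))
  step 6: S(S(S(add(Z, mul(SZ, add(SZ, SSZ))))))
  step 7: S(S(S(mul(SZ, add(SZ, SSZ)))))
  step 8: S(S(S(add(add(SZ, SSZ), mul(Z, add(SZ, SSZ))))))
  step 9: S(S(S(add(S(add(Z, SSZ)), mul(Z, add(SZ, SSZ))))))
  step 10: S(S(S(S(add(add(Z, SSZ), mul(Z, add(SZ, SSZ)))))))
  step 11: S(S(S(S(add(SSZ, mul(Z, add(SZ, SSZ)))))))
  step 12: S(S(S(S(S(add(SZ, mul(Z, add(SZ, SSZ))))))))
  step 13: S(S(S(S(S(S(add(Z, mul(Z, add(SZ, SSZ)))))))))
  step 14: S(S(S(S(S(S(mul(Z, add(SZ, SSZ))))))))
  step 15: S^6(Z)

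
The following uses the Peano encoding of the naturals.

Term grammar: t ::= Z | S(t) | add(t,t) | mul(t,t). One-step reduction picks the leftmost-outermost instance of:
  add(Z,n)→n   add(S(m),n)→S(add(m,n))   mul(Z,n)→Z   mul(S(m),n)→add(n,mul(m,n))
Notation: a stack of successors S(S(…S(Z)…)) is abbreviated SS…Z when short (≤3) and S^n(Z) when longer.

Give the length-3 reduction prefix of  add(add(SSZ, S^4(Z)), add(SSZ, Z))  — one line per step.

Answer: after 3 steps: S(add(S(add(Z, S^4(Z))), add(SSZ, Z)))

Working:
  start: add(add(SSZ, S^4(Z)), add(SSZ, Z))
  →1  add(S(add(SZ, S^4(Z))), add(SSZ, Z))
  →2  S(add(add(SZ, S^4(Z)), add(SSZ, Z)))
  →3  S(add(S(add(Z, S^4(Z))), add(SSZ, Z)))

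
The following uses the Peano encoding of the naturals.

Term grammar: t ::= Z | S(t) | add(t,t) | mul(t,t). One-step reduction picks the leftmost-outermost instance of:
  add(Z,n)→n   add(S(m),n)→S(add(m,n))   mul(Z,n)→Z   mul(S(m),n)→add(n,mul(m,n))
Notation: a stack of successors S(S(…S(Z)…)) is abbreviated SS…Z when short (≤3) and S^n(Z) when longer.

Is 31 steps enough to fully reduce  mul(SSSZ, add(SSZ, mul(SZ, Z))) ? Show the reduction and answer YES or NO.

Answer: YES — reaches normal form S^6(Z) in 31 ≤ 31 steps

Reduction:
  start: mul(SSSZ, add(SSZ, mul(SZ, Z)))
  [1] add(add(SSZ, mul(SZ, Z)), mul(SSZ, add(SSZ, mul(SZ, Z))))
  [2] add(S(add(SZ, mul(SZ, Z))), mul(SSZ, add(SSZ, mul(SZ, Z))))
  [3] S(add(add(SZ, mul(SZ, Z)), mul(SSZ, add(SSZ, mul(SZ, Z)))))
  [4] S(add(S(add(Z, mul(SZ, Z))), mul(SSZ, add(SSZ, mul(SZ, Z)))))
  [5] S(S(add(add(Z, mul(SZ, Z)), mul(SSZ, add(SSZ, mul(SZ, Z))))))
  [6] S(S(add(mul(SZ, Z), mul(SSZ, add(SSZ, mul(SZ, Z))))))
  [7] S(S(add(add(Z, mul(Z, Z)), mul(SSZ, add(SSZ, mul(SZ, Z))))))
  [8] S(S(add(mul(Z, Z), mul(SSZ, add(SSZ, mul(SZ, Z))))))
  [9] S(S(add(Z, mul(SSZ, add(SSZ, mul(SZ, Z))))))
  [10] S(S(mul(SSZ, add(SSZ, mul(SZ, Z)))))
  [11] S(S(add(add(SSZ, mul(SZ, Z)), mul(SZ, add(SSZ, mul(SZ, Z))))))
  [12] S(S(add(S(add(SZ, mul(SZ, Z))), mul(SZ, add(SSZ, mul(SZ, Z))))))
  [13] S(S(S(add(add(SZ, mul(SZ, Z)), mul(SZ, add(SSZ, mul(SZ, Z)))))))
  [14] S(S(S(add(S(add(Z, mul(SZ, Z))), mul(SZ, add(SSZ, mul(SZ, Z)))))))
  [15] S(S(S(S(add(add(Z, mul(SZ, Z)), mul(SZ, add(SSZ, mul(SZ, Z))))))))
  [16] S(S(S(S(add(mul(SZ, Z), mul(SZ, add(SSZ, mul(SZ, Z))))))))
  [17] S(S(S(S(add(add(Z, mul(Z, Z)), mul(SZ, add(SSZ, mul(SZ, Z))))))))
  [18] S(S(S(S(add(mul(Z, Z), mul(SZ, add(SSZ, mul(SZ, Z))))))))
  [19] S(S(S(S(add(Z, mul(SZ, add(SSZ, mul(SZ, Z))))))))
  [20] S(S(S(S(mul(SZ, add(SSZ, mul(SZ, Z)))))))
  [21] S(S(S(S(add(add(SSZ, mul(SZ, Z)), mul(Z, add(SSZ, mul(SZ, Z))))))))
  [22] S(S(S(S(add(S(add(SZ, mul(SZ, Z))), mul(Z, add(SSZ, mul(SZ, Z))))))))
  [23] S(S(S(S(S(add(add(SZ, mul(SZ, Z)), mul(Z, add(SSZ, mul(SZ, Z)))))))))
  [24] S(S(S(S(S(add(S(add(Z, mul(SZ, Z))), mul(Z, add(SSZ, mul(SZ, Z)))))))))
  [25] S(S(S(S(S(S(add(add(Z, mul(SZ, Z)), mul(Z, add(SSZ, mul(SZ, Z))))))))))
  [26] S(S(S(S(S(S(add(mul(SZ, Z), mul(Z, add(SSZ, mul(SZ, Z))))))))))
  [27] S(S(S(S(S(S(add(add(Z, mul(Z, Z)), mul(Z, add(SSZ, mul(SZ, Z))))))))))
  [28] S(S(S(S(S(S(add(mul(Z, Z), mul(Z, add(SSZ, mul(SZ, Z))))))))))
  [29] S(S(S(S(S(S(add(Z, mul(Z, add(SSZ, mul(SZ, Z))))))))))
  [30] S(S(S(S(S(S(mul(Z, add(SSZ, mul(SZ, Z)))))))))
  [31] S^6(Z)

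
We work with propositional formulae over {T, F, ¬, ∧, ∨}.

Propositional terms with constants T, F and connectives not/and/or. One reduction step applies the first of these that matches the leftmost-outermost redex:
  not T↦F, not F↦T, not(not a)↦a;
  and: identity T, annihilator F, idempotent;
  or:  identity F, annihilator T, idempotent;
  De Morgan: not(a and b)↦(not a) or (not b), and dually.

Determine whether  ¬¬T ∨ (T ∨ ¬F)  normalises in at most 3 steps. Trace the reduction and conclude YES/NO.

  start: ¬¬T ∨ (T ∨ ¬F)
  step 1: T ∨ (T ∨ ¬F)
  step 2: T

Answer: YES — reaches normal form T in 2 ≤ 3 steps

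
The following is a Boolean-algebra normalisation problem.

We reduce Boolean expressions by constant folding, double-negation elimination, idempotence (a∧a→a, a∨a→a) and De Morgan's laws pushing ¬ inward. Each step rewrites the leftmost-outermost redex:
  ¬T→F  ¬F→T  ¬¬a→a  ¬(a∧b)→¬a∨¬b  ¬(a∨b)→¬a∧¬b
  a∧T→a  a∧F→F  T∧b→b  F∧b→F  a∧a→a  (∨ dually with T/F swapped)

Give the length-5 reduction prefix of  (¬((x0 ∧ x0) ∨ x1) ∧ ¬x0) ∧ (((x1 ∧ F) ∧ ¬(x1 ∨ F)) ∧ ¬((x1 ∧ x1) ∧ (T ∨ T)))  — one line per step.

Answer: after 5 steps: ((¬x0 ∧ ¬x1) ∧ ¬x0) ∧ (F ∧ ¬((x1 ∧ x1) ∧ (T ∨ T)))

Derivation:
  start: (¬((x0 ∧ x0) ∨ x1) ∧ ¬x0) ∧ (((x1 ∧ F) ∧ ¬(x1 ∨ F)) ∧ ¬((x1 ∧ x1) ∧ (T ∨ T)))
  step 1: ((¬(x0 ∧ x0) ∧ ¬x1) ∧ ¬x0) ∧ (((x1 ∧ F) ∧ ¬(x1 ∨ F)) ∧ ¬((x1 ∧ x1) ∧ (T ∨ T)))
  step 2: (((¬x0 ∨ ¬x0) ∧ ¬x1) ∧ ¬x0) ∧ (((x1 ∧ F) ∧ ¬(x1 ∨ F)) ∧ ¬((x1 ∧ x1) ∧ (T ∨ T)))
  step 3: ((¬x0 ∧ ¬x1) ∧ ¬x0) ∧ (((x1 ∧ F) ∧ ¬(x1 ∨ F)) ∧ ¬((x1 ∧ x1) ∧ (T ∨ T)))
  step 4: ((¬x0 ∧ ¬x1) ∧ ¬x0) ∧ ((F ∧ ¬(x1 ∨ F)) ∧ ¬((x1 ∧ x1) ∧ (T ∨ T)))
  step 5: ((¬x0 ∧ ¬x1) ∧ ¬x0) ∧ (F ∧ ¬((x1 ∧ x1) ∧ (T ∨ T)))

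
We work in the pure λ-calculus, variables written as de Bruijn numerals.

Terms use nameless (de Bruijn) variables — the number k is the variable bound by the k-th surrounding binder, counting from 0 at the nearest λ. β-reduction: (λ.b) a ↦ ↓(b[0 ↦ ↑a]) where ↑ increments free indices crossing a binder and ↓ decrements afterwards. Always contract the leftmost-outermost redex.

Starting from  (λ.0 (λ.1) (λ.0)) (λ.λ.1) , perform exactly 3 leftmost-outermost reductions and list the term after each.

  start: (λ.0 (λ.1) (λ.0)) (λ.λ.1)
  →1  (λ.λ.1) (λ.λ.λ.1) (λ.0)
  →2  (λ.λ.λ.λ.1) (λ.0)
  →3  λ.λ.λ.1

Answer: after 3 steps: λ.λ.λ.1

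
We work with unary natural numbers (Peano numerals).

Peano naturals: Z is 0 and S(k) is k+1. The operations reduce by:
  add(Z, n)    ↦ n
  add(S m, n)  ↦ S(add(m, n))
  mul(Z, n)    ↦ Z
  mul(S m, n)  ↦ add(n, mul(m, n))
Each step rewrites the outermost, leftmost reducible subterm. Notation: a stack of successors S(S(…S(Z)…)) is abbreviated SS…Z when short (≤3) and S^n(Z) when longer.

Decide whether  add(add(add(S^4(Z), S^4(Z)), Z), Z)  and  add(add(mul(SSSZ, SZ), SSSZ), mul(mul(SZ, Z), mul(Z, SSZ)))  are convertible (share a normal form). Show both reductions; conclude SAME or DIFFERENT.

Answer: DIFFERENT — A ⇓ S^8(Z), B ⇓ S^6(Z)

Reduction:
Term A:
  start: add(add(add(S^4(Z), S^4(Z)), Z), Z)
  step 1: add(add(S(add(SSSZ, S^4(Z))), Z), Z)
  step 2: add(S(add(add(SSSZ, S^4(Z)), Z)), Z)
  step 3: S(add(add(add(SSSZ, S^4(Z)), Z), Z))
  step 4: S(add(add(S(add(SSZ, S^4(Z))), Z), Z))
  step 5: S(add(S(add(add(SSZ, S^4(Z)), Z)), Z))
  step 6: S(S(add(add(add(SSZ, S^4(Z)), Z), Z)))
  step 7: S(S(add(add(S(add(SZ, S^4(Z))), Z), Z)))
  step 8: S(S(add(S(add(add(SZ, S^4(Z)), Z)), Z)))
  step 9: S(S(S(add(add(add(SZ, S^4(Z)), Z), Z))))
  step 10: S(S(S(add(add(S(add(Z, S^4(Z))), Z), Z))))
  step 11: S(S(S(add(S(add(add(Z, S^4(Z)), Z)), Z))))
  step 12: S(S(S(S(add(add(add(Z, S^4(Z)), Z), Z)))))
  step 13: S(S(S(S(add(add(S^4(Z), Z), Z)))))
  step 14: S(S(S(S(add(S(add(SSSZ, Z)), Z)))))
  step 15: S(S(S(S(S(add(add(SSSZ, Z), Z))))))
  step 16: S(S(S(S(S(add(S(add(SSZ, Z)), Z))))))
  step 17: S(S(S(S(S(S(add(add(SSZ, Z), Z)))))))
  step 18: S(S(S(S(S(S(add(S(add(SZ, Z)), Z)))))))
  step 19: S(S(S(S(S(S(S(add(add(SZ, Z), Z))))))))
  step 20: S(S(S(S(S(S(S(add(S(add(Z, Z)), Z))))))))
  step 21: S(S(S(S(S(S(S(S(add(add(Z, Z), Z)))))))))
  step 22: S(S(S(S(S(S(S(S(add(Z, Z)))))))))
  step 23: S^8(Z)

Term B:
  start: add(add(mul(SSSZ, SZ), SSSZ), mul(mul(SZ, Z), mul(Z, SSZ)))
  step 1: add(add(add(SZ, mul(SSZ, SZ)), SSSZ), mul(mul(SZ, Z), mul(Z, SSZ)))
  step 2: add(add(S(add(Z, mul(SSZ, SZ))), SSSZ), mul(mul(SZ, Z), mul(Z, SSZ)))
  step 3: add(S(add(add(Z, mul(SSZ, SZ)), SSSZ)), mul(mul(SZ, Z), mul(Z, SSZ)))
  step 4: S(add(add(add(Z, mul(SSZ, SZ)), SSSZ), mul(mul(SZ, Z), mul(Z, SSZ))))
  step 5: S(add(add(mul(SSZ, SZ), SSSZ), mul(mul(SZ, Z), mul(Z, SSZ))))
  step 6: S(add(add(add(SZ, mul(SZ, SZ)), SSSZ), mul(mul(SZ, Z), mul(Z, SSZ))))
  step 7: S(add(add(S(add(Z, mul(SZ, SZ))), SSSZ), mul(mul(SZ, Z), mul(Z, SSZ))))
  step 8: S(add(S(add(add(Z, mul(SZ, SZ)), SSSZ)), mul(mul(SZ, Z), mul(Z, SSZ))))
  step 9: S(S(add(add(add(Z, mul(SZ, SZ)), SSSZ), mul(mul(SZ, Z), mul(Z, SSZ)))))
  step 10: S(S(add(add(mul(SZ, SZ), SSSZ), mul(mul(SZ, Z), mul(Z, SSZ)))))
  step 11: S(S(add(add(add(SZ, mul(Z, SZ)), SSSZ), mul(mul(SZ, Z), mul(Z, SSZ)))))
  step 12: S(S(add(add(S(add(Z, mul(Z, SZ))), SSSZ), mul(mul(SZ, Z), mul(Z, SSZ)))))
  step 13: S(S(add(S(add(add(Z, mul(Z, SZ)), SSSZ)), mul(mul(SZ, Z), mul(Z, SSZ)))))
  step 14: S(S(S(add(add(add(Z, mul(Z, SZ)), SSSZ), mul(mul(SZ, Z), mul(Z, SSZ))))))
  step 15: S(S(S(add(add(mul(Z, SZ), SSSZ), mul(mul(SZ, Z), mul(Z, SSZ))))))
  step 16: S(S(S(add(add(Z, SSSZ), mul(mul(SZ, Z), mul(Z, SSZ))))))
  step 17: S(S(S(add(SSSZ, mul(mul(SZ, Z), mul(Z, SSZ))))))
  step 18: S(S(S(S(add(SSZ, mul(mul(SZ, Z), mul(Z, SSZ)))))))
  step 19: S(S(S(S(S(add(SZ, mul(mul(SZ, Z), mul(Z, SSZ))))))))
  step 20: S(S(S(S(S(S(add(Z, mul(mul(SZ, Z), mul(Z, SSZ)))))))))
  step 21: S(S(S(S(S(S(mul(mul(SZ, Z), mul(Z, SSZ))))))))
  step 22: S(S(S(S(S(S(mul(add(Z, mul(Z, Z)), mul(Z, SSZ))))))))
  step 23: S(S(S(S(S(S(mul(mul(Z, Z), mul(Z, SSZ))))))))
  step 24: S(S(S(S(S(S(mul(Z, mul(Z, SSZ))))))))
  step 25: S^6(Z)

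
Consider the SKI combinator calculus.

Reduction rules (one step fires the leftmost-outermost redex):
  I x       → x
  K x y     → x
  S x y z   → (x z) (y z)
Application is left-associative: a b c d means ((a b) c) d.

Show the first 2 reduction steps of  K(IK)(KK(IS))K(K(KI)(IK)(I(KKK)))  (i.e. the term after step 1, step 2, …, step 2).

Answer: after 2 steps: KK(K(KI)(IK)(I(KKK)))

Derivation:
  start: K(IK)(KK(IS))K(K(KI)(IK)(I(KKK)))
  [1] IKK(K(KI)(IK)(I(KKK)))
  [2] KK(K(KI)(IK)(I(KKK)))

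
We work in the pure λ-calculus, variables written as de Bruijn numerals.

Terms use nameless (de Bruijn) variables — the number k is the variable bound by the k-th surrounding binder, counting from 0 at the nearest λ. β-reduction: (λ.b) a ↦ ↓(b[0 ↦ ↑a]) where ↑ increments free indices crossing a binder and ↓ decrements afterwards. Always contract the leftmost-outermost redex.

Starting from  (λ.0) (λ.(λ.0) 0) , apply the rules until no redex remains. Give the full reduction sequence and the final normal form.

  start: (λ.0) (λ.(λ.0) 0)
  →1  λ.(λ.0) 0
  →2  λ.0

Answer: normal form = λ.0  (in 2 steps)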